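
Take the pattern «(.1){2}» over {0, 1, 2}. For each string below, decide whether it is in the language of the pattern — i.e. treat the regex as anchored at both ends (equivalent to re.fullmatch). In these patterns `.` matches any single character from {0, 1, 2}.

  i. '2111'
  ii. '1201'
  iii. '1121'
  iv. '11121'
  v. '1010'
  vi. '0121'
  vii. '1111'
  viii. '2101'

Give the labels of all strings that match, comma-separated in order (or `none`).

i → match
ii → no match
iii → match
iv → no match
v → no match — must end with '1'
vi → match
vii → match
viii → match

i, iii, vi, vii, viii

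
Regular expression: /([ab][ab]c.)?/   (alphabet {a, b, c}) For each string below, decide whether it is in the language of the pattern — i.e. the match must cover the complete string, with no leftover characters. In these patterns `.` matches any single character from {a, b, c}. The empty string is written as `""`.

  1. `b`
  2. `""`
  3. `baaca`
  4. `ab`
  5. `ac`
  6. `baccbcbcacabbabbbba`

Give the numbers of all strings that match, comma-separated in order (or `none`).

2

1 → no match
2 → match
3 → no match
4 → no match
5 → no match
6 → no match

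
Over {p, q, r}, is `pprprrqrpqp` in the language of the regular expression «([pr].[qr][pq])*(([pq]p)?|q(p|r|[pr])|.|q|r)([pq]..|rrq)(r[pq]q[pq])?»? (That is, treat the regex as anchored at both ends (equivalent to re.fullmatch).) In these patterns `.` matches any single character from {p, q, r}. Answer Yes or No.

Yes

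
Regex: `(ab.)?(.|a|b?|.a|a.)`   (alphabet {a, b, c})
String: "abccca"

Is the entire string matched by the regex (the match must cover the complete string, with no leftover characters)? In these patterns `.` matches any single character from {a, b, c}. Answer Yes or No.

No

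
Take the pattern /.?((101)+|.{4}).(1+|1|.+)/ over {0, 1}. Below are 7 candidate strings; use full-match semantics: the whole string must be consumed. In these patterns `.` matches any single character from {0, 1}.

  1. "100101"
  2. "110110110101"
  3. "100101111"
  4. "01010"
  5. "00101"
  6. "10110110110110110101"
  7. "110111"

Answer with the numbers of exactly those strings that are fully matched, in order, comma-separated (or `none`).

1 → match
2 → match
3 → match
4 → no match
5 → no match
6 → match
7 → match

1, 2, 3, 6, 7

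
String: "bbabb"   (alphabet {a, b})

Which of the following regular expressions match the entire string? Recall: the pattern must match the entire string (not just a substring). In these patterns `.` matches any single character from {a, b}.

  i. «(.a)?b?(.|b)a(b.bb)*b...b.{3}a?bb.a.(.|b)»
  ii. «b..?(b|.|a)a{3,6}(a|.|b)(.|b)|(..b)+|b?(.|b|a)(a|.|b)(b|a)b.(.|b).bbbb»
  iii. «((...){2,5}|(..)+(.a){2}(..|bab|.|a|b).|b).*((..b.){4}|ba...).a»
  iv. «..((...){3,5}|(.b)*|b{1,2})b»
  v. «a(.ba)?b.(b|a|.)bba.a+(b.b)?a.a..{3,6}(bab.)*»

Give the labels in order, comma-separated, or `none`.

iv

i → no match
ii → no match
iii → no match — must end with "a"
iv → match
v → no match — must start with "a"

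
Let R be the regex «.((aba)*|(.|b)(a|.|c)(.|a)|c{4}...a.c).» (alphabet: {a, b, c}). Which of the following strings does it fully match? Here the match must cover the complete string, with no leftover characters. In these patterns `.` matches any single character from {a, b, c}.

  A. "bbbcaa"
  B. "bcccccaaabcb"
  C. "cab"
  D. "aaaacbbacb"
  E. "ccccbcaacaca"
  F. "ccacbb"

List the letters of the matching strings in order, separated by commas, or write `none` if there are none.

B

A → no match
B → match
C → no match
D → no match
E → no match
F → no match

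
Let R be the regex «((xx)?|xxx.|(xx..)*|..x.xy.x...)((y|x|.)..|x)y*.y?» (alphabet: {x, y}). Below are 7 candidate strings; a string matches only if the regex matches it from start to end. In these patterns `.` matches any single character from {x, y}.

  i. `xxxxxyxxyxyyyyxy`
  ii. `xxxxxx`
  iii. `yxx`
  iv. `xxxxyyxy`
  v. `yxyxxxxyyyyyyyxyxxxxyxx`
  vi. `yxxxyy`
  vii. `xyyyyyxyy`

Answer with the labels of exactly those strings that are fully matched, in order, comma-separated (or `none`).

i, ii, iv

i → match
ii → match
iii → no match
iv → match
v → no match
vi → no match
vii → no match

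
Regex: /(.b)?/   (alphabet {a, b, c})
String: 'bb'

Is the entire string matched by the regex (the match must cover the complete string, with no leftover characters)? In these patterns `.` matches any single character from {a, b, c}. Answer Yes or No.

Yes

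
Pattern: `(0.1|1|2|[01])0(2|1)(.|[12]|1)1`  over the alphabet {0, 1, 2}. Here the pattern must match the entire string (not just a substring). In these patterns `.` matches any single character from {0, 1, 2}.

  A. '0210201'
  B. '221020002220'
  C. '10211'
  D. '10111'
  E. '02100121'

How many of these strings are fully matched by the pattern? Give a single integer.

3

A → match
B → no match — must end with '1'
C → match
D → match
E → no match
Total matched: 3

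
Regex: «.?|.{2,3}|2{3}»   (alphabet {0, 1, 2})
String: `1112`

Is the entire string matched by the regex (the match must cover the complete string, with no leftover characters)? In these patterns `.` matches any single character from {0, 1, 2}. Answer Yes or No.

No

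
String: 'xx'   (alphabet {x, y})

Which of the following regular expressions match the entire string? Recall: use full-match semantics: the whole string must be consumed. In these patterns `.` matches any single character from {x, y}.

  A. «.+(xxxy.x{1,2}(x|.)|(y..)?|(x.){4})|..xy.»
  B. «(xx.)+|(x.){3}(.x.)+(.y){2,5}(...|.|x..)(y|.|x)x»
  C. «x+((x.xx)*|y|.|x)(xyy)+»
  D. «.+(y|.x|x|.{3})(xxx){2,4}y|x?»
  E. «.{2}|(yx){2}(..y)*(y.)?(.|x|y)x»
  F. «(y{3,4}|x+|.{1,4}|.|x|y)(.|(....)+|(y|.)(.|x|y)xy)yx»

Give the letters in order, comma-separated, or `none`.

A, E

A → match
B → no match
C → no match — must end with 'xyy'
D → no match
E → match
F → no match — must end with 'yx'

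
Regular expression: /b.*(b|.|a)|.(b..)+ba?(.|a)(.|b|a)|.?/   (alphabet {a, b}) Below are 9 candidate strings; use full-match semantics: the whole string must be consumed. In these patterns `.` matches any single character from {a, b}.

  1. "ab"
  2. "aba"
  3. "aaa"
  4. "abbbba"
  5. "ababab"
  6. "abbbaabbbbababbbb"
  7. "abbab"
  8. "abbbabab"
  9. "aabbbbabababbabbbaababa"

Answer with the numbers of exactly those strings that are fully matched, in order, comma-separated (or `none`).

none

1 → no match
2 → no match
3 → no match
4 → no match
5 → no match
6 → no match
7 → no match
8 → no match
9 → no match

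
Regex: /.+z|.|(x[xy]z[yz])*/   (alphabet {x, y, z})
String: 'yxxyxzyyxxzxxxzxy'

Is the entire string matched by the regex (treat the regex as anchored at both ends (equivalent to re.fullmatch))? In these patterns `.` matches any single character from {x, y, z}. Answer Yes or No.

No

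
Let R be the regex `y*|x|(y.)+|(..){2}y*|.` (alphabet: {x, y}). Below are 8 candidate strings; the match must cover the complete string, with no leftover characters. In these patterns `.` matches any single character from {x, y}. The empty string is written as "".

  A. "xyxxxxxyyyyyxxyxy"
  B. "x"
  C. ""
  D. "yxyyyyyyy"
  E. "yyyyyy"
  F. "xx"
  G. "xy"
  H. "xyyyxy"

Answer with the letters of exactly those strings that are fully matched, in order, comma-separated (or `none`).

B, C, D, E

A → no match
B → match
C → match
D → match
E → match
F → no match
G → no match
H → no match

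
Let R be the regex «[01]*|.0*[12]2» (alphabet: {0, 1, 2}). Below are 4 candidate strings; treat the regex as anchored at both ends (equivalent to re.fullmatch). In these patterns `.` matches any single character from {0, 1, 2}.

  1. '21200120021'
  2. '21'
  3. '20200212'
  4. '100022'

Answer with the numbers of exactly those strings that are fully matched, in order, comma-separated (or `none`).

1 → no match
2 → no match
3 → no match
4 → match

4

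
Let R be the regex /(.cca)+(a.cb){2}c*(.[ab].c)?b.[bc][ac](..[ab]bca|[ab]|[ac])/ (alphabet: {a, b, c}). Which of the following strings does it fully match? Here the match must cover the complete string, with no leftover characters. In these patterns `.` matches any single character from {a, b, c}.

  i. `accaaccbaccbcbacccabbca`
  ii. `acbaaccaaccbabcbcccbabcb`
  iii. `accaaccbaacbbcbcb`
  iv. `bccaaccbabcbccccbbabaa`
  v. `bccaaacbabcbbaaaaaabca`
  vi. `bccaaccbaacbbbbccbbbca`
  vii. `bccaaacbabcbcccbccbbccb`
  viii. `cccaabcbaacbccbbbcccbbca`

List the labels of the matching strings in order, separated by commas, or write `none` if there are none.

i, iii, vi, vii, viii

i → match
ii → no match
iii → match
iv → no match
v → no match
vi → match
vii → match
viii → match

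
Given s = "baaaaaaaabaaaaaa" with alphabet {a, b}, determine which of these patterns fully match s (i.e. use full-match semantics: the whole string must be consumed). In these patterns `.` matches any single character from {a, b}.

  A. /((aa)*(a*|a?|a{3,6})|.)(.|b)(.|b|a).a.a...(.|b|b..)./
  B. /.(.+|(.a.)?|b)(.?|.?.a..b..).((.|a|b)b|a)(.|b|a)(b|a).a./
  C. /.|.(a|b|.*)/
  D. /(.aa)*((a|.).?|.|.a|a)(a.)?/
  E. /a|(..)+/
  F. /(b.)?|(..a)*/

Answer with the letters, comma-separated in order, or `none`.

B, C, D, E

A → no match
B → match
C → match
D → match
E → match
F → no match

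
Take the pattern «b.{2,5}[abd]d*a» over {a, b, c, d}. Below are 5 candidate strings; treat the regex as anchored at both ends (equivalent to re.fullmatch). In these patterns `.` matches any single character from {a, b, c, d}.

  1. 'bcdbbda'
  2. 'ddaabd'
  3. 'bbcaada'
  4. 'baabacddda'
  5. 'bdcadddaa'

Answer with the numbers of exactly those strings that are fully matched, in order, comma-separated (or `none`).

1, 3, 4

1 → match
2 → no match — must start with 'b'
3 → match
4 → match
5 → no match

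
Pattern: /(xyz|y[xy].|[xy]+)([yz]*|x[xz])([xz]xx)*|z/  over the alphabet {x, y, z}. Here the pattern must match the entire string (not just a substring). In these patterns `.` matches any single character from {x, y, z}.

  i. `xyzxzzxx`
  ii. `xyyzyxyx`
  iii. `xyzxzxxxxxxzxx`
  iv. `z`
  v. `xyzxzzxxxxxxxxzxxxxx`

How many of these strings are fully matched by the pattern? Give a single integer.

4

i → match
ii → no match
iii → match
iv → match
v → match
Total matched: 4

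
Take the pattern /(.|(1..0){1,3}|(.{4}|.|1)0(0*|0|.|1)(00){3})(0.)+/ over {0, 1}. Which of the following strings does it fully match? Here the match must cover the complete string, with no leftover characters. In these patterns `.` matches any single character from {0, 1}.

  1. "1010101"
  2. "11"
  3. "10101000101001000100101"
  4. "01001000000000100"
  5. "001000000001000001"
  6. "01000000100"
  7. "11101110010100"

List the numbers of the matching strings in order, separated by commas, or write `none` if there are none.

1, 7

1. "1010101" → match
2. "11" → no match
3 → no match
4 → no match
5 → no match
6. "01000000100" → no match
7 → match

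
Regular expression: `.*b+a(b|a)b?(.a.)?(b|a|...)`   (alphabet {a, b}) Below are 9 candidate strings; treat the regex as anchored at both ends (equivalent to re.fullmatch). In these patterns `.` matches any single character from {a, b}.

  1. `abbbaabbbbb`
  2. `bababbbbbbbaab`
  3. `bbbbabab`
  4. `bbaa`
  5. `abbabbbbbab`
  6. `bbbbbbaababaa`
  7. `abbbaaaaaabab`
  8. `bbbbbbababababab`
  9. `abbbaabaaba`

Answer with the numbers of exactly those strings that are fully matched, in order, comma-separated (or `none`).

2, 9

1 → no match
2 → match
3 → no match
4 → no match
5 → no match
6 → no match
7 → no match
8 → no match
9 → match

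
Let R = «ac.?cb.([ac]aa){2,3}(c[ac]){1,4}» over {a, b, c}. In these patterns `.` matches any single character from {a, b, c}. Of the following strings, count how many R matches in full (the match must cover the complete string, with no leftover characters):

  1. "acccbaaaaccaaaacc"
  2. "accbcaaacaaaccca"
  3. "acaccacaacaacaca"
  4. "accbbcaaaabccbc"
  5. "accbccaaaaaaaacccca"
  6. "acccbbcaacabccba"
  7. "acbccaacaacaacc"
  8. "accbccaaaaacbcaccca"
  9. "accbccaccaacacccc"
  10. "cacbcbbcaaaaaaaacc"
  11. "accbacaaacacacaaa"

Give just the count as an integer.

0

1 → no match
2 → no match
3 → no match
4 → no match
5 → no match
6 → no match
7 → no match
8 → no match
9 → no match
10 → no match — must start with "ac"
11 → no match
Total matched: 0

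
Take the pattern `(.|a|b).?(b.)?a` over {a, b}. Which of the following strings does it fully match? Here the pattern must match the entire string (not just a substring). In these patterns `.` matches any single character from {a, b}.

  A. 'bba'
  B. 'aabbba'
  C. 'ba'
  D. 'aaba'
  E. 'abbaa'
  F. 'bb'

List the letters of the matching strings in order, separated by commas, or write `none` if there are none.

A → match
B → no match
C → match
D → no match
E → match
F → no match — must end with 'a'

A, C, E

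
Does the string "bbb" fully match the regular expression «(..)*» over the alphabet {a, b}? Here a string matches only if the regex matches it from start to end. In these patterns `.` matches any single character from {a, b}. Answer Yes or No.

No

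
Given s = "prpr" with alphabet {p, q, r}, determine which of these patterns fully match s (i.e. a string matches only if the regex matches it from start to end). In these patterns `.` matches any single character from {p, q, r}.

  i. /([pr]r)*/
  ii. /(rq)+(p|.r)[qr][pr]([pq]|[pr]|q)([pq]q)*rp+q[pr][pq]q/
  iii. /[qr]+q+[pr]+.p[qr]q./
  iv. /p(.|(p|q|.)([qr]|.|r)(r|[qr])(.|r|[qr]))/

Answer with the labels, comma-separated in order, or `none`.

i

i → match
ii → no match — must start with "rq"
iii → no match
iv → no match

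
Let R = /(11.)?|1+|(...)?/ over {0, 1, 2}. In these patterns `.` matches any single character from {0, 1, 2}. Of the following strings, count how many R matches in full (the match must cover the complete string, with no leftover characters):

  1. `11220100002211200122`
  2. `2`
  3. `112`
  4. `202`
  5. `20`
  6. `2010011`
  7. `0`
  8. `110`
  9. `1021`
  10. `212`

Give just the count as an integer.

1 → no match
2 → no match
3 → match
4 → match
5 → no match
6 → no match
7 → no match
8 → match
9 → no match
10 → match
Total matched: 4

4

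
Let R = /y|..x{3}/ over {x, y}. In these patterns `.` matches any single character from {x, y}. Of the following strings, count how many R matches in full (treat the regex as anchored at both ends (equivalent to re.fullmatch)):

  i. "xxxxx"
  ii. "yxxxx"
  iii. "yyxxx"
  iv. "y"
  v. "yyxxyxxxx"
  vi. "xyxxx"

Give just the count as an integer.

i. "xxxxx" → match
ii. "yxxxx" → match
iii. "yyxxx" → match
iv. "y" → match
v. "yyxxyxxxx" → no match
vi. "xyxxx" → match
Total matched: 5

5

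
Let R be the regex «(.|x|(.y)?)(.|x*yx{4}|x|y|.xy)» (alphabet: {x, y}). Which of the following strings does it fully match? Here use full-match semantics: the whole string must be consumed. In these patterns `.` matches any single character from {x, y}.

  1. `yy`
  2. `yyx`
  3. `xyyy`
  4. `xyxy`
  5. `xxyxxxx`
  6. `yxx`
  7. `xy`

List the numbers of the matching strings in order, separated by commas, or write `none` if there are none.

1, 2, 4, 5, 7

1 → match
2 → match
3 → no match
4 → match
5 → match
6 → no match
7 → match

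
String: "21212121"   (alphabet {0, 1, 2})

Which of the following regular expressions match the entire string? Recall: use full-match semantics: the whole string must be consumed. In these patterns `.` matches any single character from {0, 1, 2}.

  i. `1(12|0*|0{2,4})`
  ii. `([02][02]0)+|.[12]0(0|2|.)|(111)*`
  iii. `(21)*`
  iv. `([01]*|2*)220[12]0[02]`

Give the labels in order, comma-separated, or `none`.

iii

i → no match — must start with "1"
ii → no match
iii → match
iv → no match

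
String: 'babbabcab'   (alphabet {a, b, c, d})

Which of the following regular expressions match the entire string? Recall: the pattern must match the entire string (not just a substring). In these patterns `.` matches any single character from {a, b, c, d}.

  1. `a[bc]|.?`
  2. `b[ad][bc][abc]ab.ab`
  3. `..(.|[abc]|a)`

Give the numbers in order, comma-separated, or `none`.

1 → no match
2 → match
3 → no match

2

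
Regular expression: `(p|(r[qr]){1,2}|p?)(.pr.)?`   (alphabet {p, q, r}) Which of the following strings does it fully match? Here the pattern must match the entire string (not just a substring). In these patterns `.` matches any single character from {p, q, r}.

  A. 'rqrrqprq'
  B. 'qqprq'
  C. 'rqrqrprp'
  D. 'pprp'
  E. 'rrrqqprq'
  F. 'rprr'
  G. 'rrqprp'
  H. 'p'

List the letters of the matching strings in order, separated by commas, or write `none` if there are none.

A, C, D, E, F, G, H

A → match
B → no match
C → match
D → match
E → match
F → match
G → match
H → match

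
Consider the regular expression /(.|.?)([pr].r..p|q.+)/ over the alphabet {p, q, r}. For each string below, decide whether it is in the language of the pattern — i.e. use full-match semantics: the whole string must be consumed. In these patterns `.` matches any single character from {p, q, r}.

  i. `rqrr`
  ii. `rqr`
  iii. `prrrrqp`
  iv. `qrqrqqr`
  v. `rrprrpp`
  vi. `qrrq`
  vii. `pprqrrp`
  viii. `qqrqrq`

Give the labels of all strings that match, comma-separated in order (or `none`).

i, ii, iii, iv, v, vi, viii

i → match
ii → match
iii → match
iv → match
v → match
vi → match
vii → no match
viii → match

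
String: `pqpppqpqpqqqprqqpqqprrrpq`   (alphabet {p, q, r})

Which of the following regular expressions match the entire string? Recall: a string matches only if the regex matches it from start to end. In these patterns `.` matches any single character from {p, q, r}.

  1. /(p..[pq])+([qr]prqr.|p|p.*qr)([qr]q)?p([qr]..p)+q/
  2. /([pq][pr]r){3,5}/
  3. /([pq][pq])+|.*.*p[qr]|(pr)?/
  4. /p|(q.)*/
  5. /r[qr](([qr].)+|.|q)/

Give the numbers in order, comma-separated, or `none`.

1, 3

1 → match
2 → no match — must end with `r`
3 → match
4 → no match
5 → no match — must start with `r`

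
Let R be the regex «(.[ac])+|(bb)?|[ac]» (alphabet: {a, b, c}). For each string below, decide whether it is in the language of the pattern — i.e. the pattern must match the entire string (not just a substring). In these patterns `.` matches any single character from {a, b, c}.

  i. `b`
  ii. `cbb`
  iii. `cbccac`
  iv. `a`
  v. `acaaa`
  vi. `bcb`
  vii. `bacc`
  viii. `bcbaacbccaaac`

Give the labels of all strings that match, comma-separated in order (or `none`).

iv, vii

i → no match
ii → no match
iii → no match
iv → match
v → no match
vi → no match
vii → match
viii → no match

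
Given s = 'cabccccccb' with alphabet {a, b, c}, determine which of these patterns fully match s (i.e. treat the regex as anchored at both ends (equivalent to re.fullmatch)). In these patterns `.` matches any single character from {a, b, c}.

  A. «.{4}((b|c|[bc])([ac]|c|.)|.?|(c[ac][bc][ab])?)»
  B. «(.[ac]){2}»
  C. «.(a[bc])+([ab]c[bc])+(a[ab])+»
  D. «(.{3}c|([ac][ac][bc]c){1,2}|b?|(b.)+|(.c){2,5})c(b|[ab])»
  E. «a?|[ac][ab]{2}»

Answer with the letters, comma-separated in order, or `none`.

D

A → no match
B → no match
C → no match
D → match
E → no match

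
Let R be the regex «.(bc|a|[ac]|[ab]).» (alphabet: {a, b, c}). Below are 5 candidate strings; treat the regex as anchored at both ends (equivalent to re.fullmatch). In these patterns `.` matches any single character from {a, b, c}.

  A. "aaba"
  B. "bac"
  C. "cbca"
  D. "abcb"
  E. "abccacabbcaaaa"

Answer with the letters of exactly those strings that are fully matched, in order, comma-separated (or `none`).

B, C, D

A → no match
B → match
C → match
D → match
E → no match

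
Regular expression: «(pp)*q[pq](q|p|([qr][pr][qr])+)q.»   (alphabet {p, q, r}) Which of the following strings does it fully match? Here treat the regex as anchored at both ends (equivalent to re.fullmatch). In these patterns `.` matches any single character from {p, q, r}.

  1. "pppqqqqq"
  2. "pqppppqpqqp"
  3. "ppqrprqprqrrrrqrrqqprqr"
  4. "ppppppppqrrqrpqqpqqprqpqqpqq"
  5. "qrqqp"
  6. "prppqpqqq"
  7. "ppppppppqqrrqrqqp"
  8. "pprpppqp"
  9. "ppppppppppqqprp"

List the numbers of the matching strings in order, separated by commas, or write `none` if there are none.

none

1. "pppqqqqq" → no match
2. "pqppppqpqqp" → no match
3 → no match
4 → no match
5. "qrqqp" → no match
6. "prppqpqqq" → no match
7 → no match
8. "pprpppqp" → no match
9 → no match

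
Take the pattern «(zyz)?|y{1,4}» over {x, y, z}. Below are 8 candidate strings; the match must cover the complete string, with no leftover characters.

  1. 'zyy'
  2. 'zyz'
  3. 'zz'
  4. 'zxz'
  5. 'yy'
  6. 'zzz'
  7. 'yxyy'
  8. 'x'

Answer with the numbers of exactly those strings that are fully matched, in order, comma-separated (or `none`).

2, 5

1 → no match
2 → match
3 → no match
4 → no match
5 → match
6 → no match
7 → no match
8 → no match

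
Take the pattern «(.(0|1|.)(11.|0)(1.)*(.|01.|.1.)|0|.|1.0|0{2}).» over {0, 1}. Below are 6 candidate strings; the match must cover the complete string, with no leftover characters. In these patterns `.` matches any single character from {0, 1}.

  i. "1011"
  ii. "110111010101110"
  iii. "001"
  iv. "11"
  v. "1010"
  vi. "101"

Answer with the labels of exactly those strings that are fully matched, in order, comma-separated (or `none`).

i → no match
ii → match
iii → match
iv → match
v → no match
vi → no match

ii, iii, iv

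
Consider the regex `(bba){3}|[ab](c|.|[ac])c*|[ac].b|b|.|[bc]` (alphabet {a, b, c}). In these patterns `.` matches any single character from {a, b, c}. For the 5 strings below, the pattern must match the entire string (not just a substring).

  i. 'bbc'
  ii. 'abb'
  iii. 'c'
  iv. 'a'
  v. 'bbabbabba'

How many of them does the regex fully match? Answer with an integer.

i → match
ii → match
iii → match
iv → match
v → match
Total matched: 5

5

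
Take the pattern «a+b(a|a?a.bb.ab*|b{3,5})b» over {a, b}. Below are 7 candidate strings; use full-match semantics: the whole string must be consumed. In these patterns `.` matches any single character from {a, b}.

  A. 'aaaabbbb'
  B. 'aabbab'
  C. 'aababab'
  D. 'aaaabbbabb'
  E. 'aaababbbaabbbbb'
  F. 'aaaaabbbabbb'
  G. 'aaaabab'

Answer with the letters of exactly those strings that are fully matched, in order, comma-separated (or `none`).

A → no match
B → no match
C → no match
D → no match
E → match
F → no match
G → match

E, G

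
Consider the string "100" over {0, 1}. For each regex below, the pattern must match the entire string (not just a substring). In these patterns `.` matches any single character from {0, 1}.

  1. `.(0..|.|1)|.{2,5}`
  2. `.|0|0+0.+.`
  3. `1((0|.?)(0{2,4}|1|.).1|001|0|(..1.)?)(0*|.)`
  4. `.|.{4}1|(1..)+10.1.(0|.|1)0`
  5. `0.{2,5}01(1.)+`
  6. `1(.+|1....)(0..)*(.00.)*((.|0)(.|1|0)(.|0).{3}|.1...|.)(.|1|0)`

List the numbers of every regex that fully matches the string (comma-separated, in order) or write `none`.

1, 3

1 → match
2 → no match
3 → match
4 → no match
5 → no match — must start with "0"
6 → no match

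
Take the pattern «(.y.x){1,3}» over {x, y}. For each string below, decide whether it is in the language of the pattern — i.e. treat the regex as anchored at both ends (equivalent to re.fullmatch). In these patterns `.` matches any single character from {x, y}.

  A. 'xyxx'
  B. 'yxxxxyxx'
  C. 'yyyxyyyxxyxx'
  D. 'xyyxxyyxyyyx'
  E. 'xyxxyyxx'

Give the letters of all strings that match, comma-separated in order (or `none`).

A, C, D, E

A → match
B → no match
C → match
D → match
E → match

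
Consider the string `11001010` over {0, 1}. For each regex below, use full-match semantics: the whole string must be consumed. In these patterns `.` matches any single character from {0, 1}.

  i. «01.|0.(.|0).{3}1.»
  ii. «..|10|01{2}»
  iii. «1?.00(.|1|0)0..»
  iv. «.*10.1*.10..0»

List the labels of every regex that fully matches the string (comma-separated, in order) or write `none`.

iii

i → no match
ii → no match
iii → match
iv → no match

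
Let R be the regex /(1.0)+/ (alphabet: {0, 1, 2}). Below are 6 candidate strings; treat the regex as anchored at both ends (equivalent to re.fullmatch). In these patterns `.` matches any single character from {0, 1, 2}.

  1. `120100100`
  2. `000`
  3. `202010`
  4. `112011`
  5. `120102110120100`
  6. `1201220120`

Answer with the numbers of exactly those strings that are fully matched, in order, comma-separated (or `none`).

1

1 → match
2 → no match — must start with `1`
3 → no match — must start with `1`
4 → no match — must end with `0`
5 → no match
6 → no match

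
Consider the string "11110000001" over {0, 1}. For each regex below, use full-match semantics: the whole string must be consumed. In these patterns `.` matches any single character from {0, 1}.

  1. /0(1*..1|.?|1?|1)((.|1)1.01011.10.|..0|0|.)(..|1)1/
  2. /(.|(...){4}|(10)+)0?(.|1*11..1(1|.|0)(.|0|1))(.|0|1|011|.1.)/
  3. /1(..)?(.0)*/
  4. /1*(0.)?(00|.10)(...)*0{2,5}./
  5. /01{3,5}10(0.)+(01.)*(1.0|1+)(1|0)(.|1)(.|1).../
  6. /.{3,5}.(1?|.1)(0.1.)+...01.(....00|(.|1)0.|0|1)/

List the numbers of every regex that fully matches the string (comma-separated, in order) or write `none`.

1 → no match — must start with "0"
2 → no match
3 → no match
4 → match
5 → no match — must start with "01"
6 → no match

4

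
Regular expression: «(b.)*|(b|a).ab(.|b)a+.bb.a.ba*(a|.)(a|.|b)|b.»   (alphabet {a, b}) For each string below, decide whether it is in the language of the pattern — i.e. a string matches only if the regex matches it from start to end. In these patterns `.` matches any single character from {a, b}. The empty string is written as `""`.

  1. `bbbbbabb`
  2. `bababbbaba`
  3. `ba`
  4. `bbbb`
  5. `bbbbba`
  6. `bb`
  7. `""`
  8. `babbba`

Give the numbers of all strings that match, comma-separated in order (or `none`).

1, 2, 3, 4, 5, 6, 7, 8

1. `bbbbbabb` → match
2. `bababbbaba` → match
3. `ba` → match
4. `bbbb` → match
5. `bbbbba` → match
6. `bb` → match
7. `""` → match
8. `babbba` → match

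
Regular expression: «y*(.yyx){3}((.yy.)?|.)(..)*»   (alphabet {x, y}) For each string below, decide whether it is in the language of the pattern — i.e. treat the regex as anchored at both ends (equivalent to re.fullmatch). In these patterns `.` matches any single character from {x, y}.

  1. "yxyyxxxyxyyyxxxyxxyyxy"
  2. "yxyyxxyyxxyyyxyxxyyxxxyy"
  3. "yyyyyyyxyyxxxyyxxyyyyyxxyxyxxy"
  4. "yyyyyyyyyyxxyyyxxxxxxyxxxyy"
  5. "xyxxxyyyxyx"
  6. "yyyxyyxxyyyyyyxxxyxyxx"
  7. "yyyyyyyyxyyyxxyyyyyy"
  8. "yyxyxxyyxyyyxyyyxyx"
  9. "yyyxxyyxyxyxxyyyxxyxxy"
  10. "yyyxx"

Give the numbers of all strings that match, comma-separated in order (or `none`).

none

1 → no match
2 → no match
3 → no match
4 → no match
5 → no match
6 → no match
7 → no match
8 → no match
9 → no match
10 → no match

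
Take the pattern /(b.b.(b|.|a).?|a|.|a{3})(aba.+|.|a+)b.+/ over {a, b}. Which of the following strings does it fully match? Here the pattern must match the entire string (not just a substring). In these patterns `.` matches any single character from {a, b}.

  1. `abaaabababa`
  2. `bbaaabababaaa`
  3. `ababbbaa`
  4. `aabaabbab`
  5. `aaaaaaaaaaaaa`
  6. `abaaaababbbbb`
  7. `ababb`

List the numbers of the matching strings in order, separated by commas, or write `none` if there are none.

4

1 → no match
2 → no match
3 → no match
4 → match
5 → no match
6 → no match
7 → no match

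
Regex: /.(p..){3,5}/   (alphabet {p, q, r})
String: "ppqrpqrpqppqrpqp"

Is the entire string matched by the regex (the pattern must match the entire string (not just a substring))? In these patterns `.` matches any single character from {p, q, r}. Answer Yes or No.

Yes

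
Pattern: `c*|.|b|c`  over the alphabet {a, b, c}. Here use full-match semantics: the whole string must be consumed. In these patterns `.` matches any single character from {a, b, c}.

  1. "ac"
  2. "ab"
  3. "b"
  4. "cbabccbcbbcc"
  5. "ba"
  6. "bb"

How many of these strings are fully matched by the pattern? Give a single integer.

1

1. "ac" → no match
2. "ab" → no match
3. "b" → match
4. "cbabccbcbbcc" → no match
5. "ba" → no match
6. "bb" → no match
Total matched: 1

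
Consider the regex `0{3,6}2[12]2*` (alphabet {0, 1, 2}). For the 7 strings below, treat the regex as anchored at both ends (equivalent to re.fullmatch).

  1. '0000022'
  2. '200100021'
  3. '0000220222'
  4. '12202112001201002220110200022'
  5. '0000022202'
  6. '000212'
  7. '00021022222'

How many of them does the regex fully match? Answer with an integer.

1 → match
2 → no match — must start with '0'
3 → no match
4 → no match — must start with '0'
5 → no match
6 → match
7 → no match
Total matched: 2

2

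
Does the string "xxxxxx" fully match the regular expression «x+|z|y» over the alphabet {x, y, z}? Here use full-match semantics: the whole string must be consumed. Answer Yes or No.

Yes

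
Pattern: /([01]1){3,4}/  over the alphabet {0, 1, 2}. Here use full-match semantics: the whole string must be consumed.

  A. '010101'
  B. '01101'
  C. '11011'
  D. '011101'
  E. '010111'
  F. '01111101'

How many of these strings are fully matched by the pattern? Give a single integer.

4

A. '010101' → match
B. '01101' → no match
C. '11011' → no match
D. '011101' → match
E. '010111' → match
F. '01111101' → match
Total matched: 4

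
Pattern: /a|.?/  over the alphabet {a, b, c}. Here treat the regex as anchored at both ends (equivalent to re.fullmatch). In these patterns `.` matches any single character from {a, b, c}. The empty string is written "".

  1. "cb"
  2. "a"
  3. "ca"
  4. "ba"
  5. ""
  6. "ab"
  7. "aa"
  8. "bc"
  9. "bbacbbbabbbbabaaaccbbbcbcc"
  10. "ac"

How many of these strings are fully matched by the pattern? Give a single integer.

1 → no match
2 → match
3 → no match
4 → no match
5 → match
6 → no match
7 → no match
8 → no match
9 → no match
10 → no match
Total matched: 2

2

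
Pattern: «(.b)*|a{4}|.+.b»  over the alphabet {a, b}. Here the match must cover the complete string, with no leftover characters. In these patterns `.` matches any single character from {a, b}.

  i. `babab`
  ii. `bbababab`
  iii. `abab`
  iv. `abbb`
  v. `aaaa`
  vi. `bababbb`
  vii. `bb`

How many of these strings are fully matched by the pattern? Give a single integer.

7

i → match
ii → match
iii → match
iv → match
v → match
vi → match
vii → match
Total matched: 7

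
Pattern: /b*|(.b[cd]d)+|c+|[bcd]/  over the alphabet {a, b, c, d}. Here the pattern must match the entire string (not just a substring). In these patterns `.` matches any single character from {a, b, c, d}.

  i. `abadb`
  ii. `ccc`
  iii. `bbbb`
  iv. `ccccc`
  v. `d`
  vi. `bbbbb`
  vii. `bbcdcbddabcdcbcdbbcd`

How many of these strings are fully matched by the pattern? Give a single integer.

6

i → no match
ii → match
iii → match
iv → match
v → match
vi → match
vii → match
Total matched: 6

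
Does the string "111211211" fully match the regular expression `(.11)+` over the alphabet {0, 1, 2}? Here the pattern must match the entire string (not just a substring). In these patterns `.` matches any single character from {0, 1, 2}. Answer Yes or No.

Yes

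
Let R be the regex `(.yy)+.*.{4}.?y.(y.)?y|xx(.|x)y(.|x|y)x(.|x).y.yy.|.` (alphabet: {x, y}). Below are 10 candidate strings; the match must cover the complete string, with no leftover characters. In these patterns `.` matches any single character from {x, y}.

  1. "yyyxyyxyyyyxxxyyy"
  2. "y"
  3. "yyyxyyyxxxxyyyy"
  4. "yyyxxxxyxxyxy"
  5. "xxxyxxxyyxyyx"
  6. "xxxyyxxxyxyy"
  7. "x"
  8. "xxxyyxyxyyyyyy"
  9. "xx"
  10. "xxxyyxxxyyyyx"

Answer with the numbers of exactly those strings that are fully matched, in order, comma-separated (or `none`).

1, 2, 3, 4, 5, 7, 10

1 → match
2 → match
3 → match
4 → match
5 → match
6 → no match
7 → match
8 → no match
9 → no match
10 → match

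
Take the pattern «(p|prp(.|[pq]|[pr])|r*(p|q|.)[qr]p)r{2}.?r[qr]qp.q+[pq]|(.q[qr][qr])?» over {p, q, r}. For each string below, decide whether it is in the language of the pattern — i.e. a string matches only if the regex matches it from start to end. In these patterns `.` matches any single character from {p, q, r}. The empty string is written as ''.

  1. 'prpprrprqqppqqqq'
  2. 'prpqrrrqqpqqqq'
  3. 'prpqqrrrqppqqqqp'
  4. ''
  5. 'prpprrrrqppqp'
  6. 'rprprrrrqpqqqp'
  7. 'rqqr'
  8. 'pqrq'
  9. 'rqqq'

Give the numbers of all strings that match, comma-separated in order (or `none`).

1, 2, 4, 5, 6, 7, 8, 9

1 → match
2 → match
3 → no match
4. '' → match
5 → match
6 → match
7. 'rqqr' → match
8. 'pqrq' → match
9. 'rqqq' → match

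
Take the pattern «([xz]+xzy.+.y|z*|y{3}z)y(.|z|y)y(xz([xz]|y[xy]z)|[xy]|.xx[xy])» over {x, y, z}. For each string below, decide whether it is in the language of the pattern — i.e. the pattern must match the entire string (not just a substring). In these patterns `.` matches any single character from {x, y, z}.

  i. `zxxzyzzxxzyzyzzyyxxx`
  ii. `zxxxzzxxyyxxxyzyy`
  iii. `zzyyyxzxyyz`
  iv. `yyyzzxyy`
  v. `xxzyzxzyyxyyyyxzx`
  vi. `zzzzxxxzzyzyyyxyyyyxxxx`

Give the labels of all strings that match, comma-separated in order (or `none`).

v

i → no match
ii → no match
iii → no match
iv → no match
v → match
vi → no match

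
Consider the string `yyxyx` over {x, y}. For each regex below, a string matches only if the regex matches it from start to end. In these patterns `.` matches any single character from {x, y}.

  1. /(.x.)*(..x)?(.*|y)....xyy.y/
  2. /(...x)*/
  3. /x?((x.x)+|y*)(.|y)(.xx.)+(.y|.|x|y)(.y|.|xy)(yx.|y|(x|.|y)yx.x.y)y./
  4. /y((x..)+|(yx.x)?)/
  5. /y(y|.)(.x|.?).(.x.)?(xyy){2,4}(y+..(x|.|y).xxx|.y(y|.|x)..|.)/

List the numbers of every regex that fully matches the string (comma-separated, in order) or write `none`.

4

1 → no match — must end with `y`
2 → no match
3 → no match
4 → match
5 → no match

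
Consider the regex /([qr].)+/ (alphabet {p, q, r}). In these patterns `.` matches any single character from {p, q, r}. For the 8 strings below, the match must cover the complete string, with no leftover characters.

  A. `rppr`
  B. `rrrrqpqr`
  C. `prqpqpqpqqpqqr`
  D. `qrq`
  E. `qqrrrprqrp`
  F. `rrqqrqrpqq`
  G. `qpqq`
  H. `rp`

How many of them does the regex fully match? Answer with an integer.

A. `rppr` → no match
B. `rrrrqpqr` → match
C → no match
D. `qrq` → no match
E. `qqrrrprqrp` → match
F. `rrqqrqrpqq` → match
G. `qpqq` → match
H. `rp` → match
Total matched: 5

5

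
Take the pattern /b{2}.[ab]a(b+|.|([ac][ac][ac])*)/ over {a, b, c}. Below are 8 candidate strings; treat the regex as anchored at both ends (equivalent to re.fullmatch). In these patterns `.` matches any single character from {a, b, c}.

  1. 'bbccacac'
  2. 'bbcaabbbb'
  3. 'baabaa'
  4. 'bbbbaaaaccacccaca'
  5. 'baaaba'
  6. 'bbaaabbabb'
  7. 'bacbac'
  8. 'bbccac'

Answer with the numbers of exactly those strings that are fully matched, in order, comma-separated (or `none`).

2, 4

1 → no match
2 → match
3 → no match
4 → match
5 → no match
6 → no match
7 → no match
8 → no match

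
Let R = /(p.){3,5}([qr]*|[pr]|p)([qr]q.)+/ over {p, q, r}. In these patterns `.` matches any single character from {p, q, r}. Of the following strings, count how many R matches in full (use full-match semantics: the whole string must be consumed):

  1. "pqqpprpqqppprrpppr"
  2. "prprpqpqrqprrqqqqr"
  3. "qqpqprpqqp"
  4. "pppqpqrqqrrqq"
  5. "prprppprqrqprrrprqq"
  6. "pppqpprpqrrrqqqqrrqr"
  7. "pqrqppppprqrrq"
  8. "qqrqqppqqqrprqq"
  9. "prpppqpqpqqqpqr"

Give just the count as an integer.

1 → no match
2 → no match
3. "qqpqprpqqp" → no match — must start with "p"
4 → match
5 → no match
6 → no match
7 → no match
8 → no match — must start with "p"
9 → no match
Total matched: 1

1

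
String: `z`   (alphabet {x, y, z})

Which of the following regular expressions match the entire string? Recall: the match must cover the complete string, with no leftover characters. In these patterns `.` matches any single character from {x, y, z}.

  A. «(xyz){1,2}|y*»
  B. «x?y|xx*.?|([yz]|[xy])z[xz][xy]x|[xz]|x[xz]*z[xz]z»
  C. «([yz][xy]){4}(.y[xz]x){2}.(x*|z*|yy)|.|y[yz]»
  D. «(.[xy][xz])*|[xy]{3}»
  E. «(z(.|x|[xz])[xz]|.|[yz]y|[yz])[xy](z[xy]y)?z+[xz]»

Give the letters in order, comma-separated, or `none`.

B, C

A → no match
B → match
C → match
D → no match
E → no match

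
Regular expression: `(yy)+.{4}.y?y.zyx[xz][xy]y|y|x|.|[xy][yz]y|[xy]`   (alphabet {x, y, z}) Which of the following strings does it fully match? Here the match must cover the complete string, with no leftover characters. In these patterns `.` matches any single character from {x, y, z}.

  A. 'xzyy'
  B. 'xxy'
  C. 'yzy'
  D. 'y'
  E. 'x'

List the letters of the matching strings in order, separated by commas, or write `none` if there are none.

C, D, E

A. 'xzyy' → no match
B. 'xxy' → no match
C. 'yzy' → match
D. 'y' → match
E. 'x' → match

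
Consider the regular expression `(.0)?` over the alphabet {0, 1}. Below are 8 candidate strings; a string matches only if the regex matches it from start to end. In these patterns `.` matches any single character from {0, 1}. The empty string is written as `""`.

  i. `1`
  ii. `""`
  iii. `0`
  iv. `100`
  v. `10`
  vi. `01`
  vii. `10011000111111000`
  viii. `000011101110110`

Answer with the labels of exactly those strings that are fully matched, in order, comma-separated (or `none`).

ii, v

i. `1` → no match
ii. `""` → match
iii. `0` → no match
iv. `100` → no match
v. `10` → match
vi. `01` → no match
vii → no match
viii → no match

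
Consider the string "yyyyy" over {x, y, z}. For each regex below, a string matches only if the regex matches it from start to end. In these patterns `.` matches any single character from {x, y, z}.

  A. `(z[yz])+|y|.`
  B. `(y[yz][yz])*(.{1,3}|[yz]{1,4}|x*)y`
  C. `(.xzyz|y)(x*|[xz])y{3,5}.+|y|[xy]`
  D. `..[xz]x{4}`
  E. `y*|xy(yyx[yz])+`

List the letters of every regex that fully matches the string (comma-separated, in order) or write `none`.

A → no match
B → match
C → match
D → no match — must end with "x"
E → match

B, C, E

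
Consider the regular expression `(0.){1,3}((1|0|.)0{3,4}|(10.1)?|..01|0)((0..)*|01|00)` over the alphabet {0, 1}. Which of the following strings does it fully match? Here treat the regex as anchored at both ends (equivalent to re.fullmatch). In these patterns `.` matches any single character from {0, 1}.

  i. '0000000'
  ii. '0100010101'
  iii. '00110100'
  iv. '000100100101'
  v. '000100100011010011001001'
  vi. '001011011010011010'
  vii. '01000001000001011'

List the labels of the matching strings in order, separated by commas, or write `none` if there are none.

i, ii, iii, iv, vi, vii

i → match
ii → match
iii → match
iv → match
v → no match
vi → match
vii → match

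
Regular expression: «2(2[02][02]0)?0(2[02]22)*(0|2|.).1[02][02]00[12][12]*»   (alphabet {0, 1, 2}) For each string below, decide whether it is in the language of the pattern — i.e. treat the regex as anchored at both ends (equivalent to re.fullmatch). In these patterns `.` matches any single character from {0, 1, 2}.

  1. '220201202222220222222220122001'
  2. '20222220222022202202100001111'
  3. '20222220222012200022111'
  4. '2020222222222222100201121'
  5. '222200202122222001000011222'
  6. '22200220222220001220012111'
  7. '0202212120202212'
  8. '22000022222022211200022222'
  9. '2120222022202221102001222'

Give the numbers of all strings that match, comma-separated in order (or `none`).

1 → no match
2 → match
3 → no match
4 → no match
5 → no match
6 → no match
7 → no match — must start with '2'
8 → match
9 → no match

2, 8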